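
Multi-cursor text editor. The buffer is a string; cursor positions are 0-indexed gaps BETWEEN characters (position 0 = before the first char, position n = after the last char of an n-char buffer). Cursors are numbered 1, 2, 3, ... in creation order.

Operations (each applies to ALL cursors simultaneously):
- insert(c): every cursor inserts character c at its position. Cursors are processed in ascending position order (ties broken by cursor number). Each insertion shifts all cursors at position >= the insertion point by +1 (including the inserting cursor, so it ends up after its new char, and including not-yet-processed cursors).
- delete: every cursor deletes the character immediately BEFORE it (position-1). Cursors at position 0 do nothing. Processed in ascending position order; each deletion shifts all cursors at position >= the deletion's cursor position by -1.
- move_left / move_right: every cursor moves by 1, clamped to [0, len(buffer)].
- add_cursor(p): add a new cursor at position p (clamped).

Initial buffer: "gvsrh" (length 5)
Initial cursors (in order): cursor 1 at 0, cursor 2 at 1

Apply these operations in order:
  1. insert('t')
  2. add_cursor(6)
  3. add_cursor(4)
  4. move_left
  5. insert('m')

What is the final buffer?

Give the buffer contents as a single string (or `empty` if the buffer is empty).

After op 1 (insert('t')): buffer="tgtvsrh" (len 7), cursors c1@1 c2@3, authorship 1.2....
After op 2 (add_cursor(6)): buffer="tgtvsrh" (len 7), cursors c1@1 c2@3 c3@6, authorship 1.2....
After op 3 (add_cursor(4)): buffer="tgtvsrh" (len 7), cursors c1@1 c2@3 c4@4 c3@6, authorship 1.2....
After op 4 (move_left): buffer="tgtvsrh" (len 7), cursors c1@0 c2@2 c4@3 c3@5, authorship 1.2....
After op 5 (insert('m')): buffer="mtgmtmvsmrh" (len 11), cursors c1@1 c2@4 c4@6 c3@9, authorship 11.224..3..

Answer: mtgmtmvsmrh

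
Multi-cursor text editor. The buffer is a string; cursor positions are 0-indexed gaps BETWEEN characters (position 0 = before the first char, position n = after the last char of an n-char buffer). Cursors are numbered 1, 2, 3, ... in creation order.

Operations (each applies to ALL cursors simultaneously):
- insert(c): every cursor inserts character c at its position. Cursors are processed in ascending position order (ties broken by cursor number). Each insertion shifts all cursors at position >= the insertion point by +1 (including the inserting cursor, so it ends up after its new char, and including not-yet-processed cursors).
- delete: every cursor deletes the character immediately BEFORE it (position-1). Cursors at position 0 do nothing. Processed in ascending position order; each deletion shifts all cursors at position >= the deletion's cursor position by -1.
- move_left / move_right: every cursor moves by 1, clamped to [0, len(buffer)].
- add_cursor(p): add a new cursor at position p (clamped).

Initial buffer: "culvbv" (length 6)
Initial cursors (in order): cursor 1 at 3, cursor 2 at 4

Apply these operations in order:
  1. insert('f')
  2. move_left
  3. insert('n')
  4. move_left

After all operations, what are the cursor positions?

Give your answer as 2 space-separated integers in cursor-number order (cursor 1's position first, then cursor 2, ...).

After op 1 (insert('f')): buffer="culfvfbv" (len 8), cursors c1@4 c2@6, authorship ...1.2..
After op 2 (move_left): buffer="culfvfbv" (len 8), cursors c1@3 c2@5, authorship ...1.2..
After op 3 (insert('n')): buffer="culnfvnfbv" (len 10), cursors c1@4 c2@7, authorship ...11.22..
After op 4 (move_left): buffer="culnfvnfbv" (len 10), cursors c1@3 c2@6, authorship ...11.22..

Answer: 3 6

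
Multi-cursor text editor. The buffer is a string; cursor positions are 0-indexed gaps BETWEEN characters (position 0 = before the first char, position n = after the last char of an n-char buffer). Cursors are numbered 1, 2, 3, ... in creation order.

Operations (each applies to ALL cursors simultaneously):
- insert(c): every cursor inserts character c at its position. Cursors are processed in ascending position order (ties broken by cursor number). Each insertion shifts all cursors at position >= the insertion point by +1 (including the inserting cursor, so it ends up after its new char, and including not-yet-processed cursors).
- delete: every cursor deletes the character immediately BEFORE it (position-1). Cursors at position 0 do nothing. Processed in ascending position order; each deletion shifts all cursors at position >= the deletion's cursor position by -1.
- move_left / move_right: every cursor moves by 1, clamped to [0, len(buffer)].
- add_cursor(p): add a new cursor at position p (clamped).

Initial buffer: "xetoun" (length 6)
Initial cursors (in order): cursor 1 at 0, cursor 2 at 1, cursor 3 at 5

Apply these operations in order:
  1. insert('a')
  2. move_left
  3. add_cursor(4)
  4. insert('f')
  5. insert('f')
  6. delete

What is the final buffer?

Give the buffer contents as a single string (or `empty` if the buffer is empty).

After op 1 (insert('a')): buffer="axaetouan" (len 9), cursors c1@1 c2@3 c3@8, authorship 1.2....3.
After op 2 (move_left): buffer="axaetouan" (len 9), cursors c1@0 c2@2 c3@7, authorship 1.2....3.
After op 3 (add_cursor(4)): buffer="axaetouan" (len 9), cursors c1@0 c2@2 c4@4 c3@7, authorship 1.2....3.
After op 4 (insert('f')): buffer="faxfaeftoufan" (len 13), cursors c1@1 c2@4 c4@7 c3@11, authorship 11.22.4...33.
After op 5 (insert('f')): buffer="ffaxffaefftouffan" (len 17), cursors c1@2 c2@6 c4@10 c3@15, authorship 111.222.44...333.
After op 6 (delete): buffer="faxfaeftoufan" (len 13), cursors c1@1 c2@4 c4@7 c3@11, authorship 11.22.4...33.

Answer: faxfaeftoufan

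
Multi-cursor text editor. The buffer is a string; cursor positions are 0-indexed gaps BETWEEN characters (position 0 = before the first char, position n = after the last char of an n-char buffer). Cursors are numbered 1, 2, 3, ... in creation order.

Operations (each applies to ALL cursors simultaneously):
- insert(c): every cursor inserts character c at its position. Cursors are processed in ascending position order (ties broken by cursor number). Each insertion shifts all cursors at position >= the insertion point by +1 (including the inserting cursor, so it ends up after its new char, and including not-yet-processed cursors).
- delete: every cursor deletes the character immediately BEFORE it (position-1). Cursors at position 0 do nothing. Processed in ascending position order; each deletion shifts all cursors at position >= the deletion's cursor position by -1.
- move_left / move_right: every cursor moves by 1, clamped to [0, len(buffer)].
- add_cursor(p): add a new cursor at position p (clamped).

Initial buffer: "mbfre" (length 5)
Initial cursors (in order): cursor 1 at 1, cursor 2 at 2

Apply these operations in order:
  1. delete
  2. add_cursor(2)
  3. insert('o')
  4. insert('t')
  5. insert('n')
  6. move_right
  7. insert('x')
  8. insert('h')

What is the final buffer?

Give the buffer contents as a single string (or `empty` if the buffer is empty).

Answer: oottnnfxxhhrotnexh

Derivation:
After op 1 (delete): buffer="fre" (len 3), cursors c1@0 c2@0, authorship ...
After op 2 (add_cursor(2)): buffer="fre" (len 3), cursors c1@0 c2@0 c3@2, authorship ...
After op 3 (insert('o')): buffer="oofroe" (len 6), cursors c1@2 c2@2 c3@5, authorship 12..3.
After op 4 (insert('t')): buffer="oottfrote" (len 9), cursors c1@4 c2@4 c3@8, authorship 1212..33.
After op 5 (insert('n')): buffer="oottnnfrotne" (len 12), cursors c1@6 c2@6 c3@11, authorship 121212..333.
After op 6 (move_right): buffer="oottnnfrotne" (len 12), cursors c1@7 c2@7 c3@12, authorship 121212..333.
After op 7 (insert('x')): buffer="oottnnfxxrotnex" (len 15), cursors c1@9 c2@9 c3@15, authorship 121212.12.333.3
After op 8 (insert('h')): buffer="oottnnfxxhhrotnexh" (len 18), cursors c1@11 c2@11 c3@18, authorship 121212.1212.333.33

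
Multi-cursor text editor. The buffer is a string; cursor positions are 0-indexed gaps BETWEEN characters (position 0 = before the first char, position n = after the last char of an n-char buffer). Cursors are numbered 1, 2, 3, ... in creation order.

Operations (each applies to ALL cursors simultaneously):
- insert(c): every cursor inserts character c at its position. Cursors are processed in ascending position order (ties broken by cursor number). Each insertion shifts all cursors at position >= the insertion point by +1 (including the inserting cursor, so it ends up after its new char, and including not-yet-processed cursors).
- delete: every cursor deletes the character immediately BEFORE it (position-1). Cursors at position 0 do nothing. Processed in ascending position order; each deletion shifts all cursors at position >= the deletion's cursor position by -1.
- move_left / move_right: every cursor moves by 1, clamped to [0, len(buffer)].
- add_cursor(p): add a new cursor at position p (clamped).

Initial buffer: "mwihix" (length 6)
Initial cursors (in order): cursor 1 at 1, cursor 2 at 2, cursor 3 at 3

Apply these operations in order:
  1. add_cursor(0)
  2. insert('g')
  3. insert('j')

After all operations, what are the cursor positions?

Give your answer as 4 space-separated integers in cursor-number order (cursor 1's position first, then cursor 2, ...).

Answer: 5 8 11 2

Derivation:
After op 1 (add_cursor(0)): buffer="mwihix" (len 6), cursors c4@0 c1@1 c2@2 c3@3, authorship ......
After op 2 (insert('g')): buffer="gmgwgighix" (len 10), cursors c4@1 c1@3 c2@5 c3@7, authorship 4.1.2.3...
After op 3 (insert('j')): buffer="gjmgjwgjigjhix" (len 14), cursors c4@2 c1@5 c2@8 c3@11, authorship 44.11.22.33...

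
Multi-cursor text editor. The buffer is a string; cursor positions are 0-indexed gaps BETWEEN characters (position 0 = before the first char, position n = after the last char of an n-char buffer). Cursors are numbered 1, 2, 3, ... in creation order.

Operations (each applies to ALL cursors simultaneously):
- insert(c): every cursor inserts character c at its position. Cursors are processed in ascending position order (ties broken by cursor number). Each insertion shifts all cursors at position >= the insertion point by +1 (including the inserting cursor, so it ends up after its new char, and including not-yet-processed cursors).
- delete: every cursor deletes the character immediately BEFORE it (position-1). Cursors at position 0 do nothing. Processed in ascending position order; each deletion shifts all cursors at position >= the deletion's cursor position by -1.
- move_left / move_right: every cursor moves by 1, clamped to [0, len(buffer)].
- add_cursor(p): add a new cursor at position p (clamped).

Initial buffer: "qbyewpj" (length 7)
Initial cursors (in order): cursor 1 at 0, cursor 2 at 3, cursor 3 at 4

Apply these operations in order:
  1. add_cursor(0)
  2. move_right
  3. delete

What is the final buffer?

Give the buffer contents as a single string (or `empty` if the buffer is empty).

Answer: bypj

Derivation:
After op 1 (add_cursor(0)): buffer="qbyewpj" (len 7), cursors c1@0 c4@0 c2@3 c3@4, authorship .......
After op 2 (move_right): buffer="qbyewpj" (len 7), cursors c1@1 c4@1 c2@4 c3@5, authorship .......
After op 3 (delete): buffer="bypj" (len 4), cursors c1@0 c4@0 c2@2 c3@2, authorship ....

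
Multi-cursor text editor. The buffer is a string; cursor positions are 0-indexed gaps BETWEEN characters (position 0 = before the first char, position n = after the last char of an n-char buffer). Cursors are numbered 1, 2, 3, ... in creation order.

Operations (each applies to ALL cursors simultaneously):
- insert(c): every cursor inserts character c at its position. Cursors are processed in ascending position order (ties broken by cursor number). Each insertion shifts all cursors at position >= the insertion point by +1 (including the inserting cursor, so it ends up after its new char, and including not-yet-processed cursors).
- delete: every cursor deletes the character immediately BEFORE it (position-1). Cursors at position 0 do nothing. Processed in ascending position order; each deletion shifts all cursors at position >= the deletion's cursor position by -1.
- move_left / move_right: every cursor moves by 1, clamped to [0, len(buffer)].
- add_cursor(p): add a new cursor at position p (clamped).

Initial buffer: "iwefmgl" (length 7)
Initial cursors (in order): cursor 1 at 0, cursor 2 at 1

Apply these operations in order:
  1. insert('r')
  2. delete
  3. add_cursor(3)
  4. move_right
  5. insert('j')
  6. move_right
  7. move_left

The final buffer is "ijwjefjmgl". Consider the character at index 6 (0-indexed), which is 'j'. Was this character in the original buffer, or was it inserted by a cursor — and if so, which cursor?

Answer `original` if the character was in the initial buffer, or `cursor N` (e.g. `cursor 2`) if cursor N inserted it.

Answer: cursor 3

Derivation:
After op 1 (insert('r')): buffer="rirwefmgl" (len 9), cursors c1@1 c2@3, authorship 1.2......
After op 2 (delete): buffer="iwefmgl" (len 7), cursors c1@0 c2@1, authorship .......
After op 3 (add_cursor(3)): buffer="iwefmgl" (len 7), cursors c1@0 c2@1 c3@3, authorship .......
After op 4 (move_right): buffer="iwefmgl" (len 7), cursors c1@1 c2@2 c3@4, authorship .......
After op 5 (insert('j')): buffer="ijwjefjmgl" (len 10), cursors c1@2 c2@4 c3@7, authorship .1.2..3...
After op 6 (move_right): buffer="ijwjefjmgl" (len 10), cursors c1@3 c2@5 c3@8, authorship .1.2..3...
After op 7 (move_left): buffer="ijwjefjmgl" (len 10), cursors c1@2 c2@4 c3@7, authorship .1.2..3...
Authorship (.=original, N=cursor N): . 1 . 2 . . 3 . . .
Index 6: author = 3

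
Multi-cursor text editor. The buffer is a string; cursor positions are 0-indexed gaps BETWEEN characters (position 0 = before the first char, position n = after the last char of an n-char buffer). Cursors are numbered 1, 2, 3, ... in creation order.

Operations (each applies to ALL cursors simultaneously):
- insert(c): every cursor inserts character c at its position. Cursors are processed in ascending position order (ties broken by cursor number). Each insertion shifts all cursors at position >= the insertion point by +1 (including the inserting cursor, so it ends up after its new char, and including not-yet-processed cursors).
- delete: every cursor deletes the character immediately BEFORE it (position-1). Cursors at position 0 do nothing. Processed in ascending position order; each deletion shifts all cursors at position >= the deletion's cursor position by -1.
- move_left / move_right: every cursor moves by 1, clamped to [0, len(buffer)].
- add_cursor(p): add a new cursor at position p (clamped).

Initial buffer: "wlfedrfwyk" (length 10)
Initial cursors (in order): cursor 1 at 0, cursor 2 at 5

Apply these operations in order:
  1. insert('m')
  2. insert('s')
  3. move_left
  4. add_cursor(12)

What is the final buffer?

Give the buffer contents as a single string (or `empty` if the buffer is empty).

After op 1 (insert('m')): buffer="mwlfedmrfwyk" (len 12), cursors c1@1 c2@7, authorship 1.....2.....
After op 2 (insert('s')): buffer="mswlfedmsrfwyk" (len 14), cursors c1@2 c2@9, authorship 11.....22.....
After op 3 (move_left): buffer="mswlfedmsrfwyk" (len 14), cursors c1@1 c2@8, authorship 11.....22.....
After op 4 (add_cursor(12)): buffer="mswlfedmsrfwyk" (len 14), cursors c1@1 c2@8 c3@12, authorship 11.....22.....

Answer: mswlfedmsrfwyk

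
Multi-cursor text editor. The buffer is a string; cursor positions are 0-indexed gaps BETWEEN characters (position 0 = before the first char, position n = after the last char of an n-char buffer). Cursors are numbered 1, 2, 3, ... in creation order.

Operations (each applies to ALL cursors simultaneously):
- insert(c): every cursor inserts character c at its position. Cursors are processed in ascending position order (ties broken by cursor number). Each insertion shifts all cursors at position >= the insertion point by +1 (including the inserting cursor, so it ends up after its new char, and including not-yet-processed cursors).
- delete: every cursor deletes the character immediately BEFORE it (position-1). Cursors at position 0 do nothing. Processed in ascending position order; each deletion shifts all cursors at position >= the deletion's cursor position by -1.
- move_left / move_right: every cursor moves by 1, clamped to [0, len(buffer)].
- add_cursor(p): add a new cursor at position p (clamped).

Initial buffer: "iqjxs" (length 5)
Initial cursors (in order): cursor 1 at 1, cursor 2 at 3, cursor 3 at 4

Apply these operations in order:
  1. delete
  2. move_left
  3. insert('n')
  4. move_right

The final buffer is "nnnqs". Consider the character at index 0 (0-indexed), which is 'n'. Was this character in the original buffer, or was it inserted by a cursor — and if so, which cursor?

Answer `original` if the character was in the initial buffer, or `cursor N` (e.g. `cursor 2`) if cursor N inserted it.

Answer: cursor 1

Derivation:
After op 1 (delete): buffer="qs" (len 2), cursors c1@0 c2@1 c3@1, authorship ..
After op 2 (move_left): buffer="qs" (len 2), cursors c1@0 c2@0 c3@0, authorship ..
After op 3 (insert('n')): buffer="nnnqs" (len 5), cursors c1@3 c2@3 c3@3, authorship 123..
After op 4 (move_right): buffer="nnnqs" (len 5), cursors c1@4 c2@4 c3@4, authorship 123..
Authorship (.=original, N=cursor N): 1 2 3 . .
Index 0: author = 1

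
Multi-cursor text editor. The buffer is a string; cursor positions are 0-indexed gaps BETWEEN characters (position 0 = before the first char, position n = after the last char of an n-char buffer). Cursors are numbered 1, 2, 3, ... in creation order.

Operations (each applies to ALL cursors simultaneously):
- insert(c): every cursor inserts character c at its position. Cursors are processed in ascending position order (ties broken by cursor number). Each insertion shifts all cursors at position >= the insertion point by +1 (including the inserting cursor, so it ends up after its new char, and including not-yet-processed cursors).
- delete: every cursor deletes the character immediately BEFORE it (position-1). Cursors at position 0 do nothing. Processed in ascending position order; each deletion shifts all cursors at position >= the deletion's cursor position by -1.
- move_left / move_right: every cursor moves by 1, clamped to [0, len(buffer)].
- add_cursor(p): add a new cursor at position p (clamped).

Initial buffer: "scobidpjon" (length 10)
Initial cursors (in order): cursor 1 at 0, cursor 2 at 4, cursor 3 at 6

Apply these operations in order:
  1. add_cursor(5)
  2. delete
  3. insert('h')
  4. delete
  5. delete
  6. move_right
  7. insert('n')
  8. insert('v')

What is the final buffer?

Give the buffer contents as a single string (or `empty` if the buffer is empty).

Answer: pnnnnvvvvjon

Derivation:
After op 1 (add_cursor(5)): buffer="scobidpjon" (len 10), cursors c1@0 c2@4 c4@5 c3@6, authorship ..........
After op 2 (delete): buffer="scopjon" (len 7), cursors c1@0 c2@3 c3@3 c4@3, authorship .......
After op 3 (insert('h')): buffer="hscohhhpjon" (len 11), cursors c1@1 c2@7 c3@7 c4@7, authorship 1...234....
After op 4 (delete): buffer="scopjon" (len 7), cursors c1@0 c2@3 c3@3 c4@3, authorship .......
After op 5 (delete): buffer="pjon" (len 4), cursors c1@0 c2@0 c3@0 c4@0, authorship ....
After op 6 (move_right): buffer="pjon" (len 4), cursors c1@1 c2@1 c3@1 c4@1, authorship ....
After op 7 (insert('n')): buffer="pnnnnjon" (len 8), cursors c1@5 c2@5 c3@5 c4@5, authorship .1234...
After op 8 (insert('v')): buffer="pnnnnvvvvjon" (len 12), cursors c1@9 c2@9 c3@9 c4@9, authorship .12341234...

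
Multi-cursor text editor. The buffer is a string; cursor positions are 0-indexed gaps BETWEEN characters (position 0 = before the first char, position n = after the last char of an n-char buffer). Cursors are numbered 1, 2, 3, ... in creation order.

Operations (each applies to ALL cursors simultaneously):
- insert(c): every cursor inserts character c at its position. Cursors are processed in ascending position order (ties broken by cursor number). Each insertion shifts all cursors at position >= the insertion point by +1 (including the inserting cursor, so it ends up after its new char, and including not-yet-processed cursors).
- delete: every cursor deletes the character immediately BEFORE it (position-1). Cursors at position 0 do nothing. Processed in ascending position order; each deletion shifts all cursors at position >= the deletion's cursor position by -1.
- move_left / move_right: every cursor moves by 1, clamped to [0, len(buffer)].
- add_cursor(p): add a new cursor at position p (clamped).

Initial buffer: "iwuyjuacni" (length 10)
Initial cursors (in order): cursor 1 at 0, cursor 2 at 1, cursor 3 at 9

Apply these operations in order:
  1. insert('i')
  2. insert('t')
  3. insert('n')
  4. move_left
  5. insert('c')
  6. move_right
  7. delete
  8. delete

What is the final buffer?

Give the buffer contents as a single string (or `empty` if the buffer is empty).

After op 1 (insert('i')): buffer="iiiwuyjuacnii" (len 13), cursors c1@1 c2@3 c3@12, authorship 1.2........3.
After op 2 (insert('t')): buffer="itiitwuyjuacniti" (len 16), cursors c1@2 c2@5 c3@15, authorship 11.22........33.
After op 3 (insert('n')): buffer="itniitnwuyjuacnitni" (len 19), cursors c1@3 c2@7 c3@18, authorship 111.222........333.
After op 4 (move_left): buffer="itniitnwuyjuacnitni" (len 19), cursors c1@2 c2@6 c3@17, authorship 111.222........333.
After op 5 (insert('c')): buffer="itcniitcnwuyjuacnitcni" (len 22), cursors c1@3 c2@8 c3@20, authorship 1111.2222........3333.
After op 6 (move_right): buffer="itcniitcnwuyjuacnitcni" (len 22), cursors c1@4 c2@9 c3@21, authorship 1111.2222........3333.
After op 7 (delete): buffer="itciitcwuyjuacnitci" (len 19), cursors c1@3 c2@7 c3@18, authorship 111.222........333.
After op 8 (delete): buffer="itiitwuyjuacniti" (len 16), cursors c1@2 c2@5 c3@15, authorship 11.22........33.

Answer: itiitwuyjuacniti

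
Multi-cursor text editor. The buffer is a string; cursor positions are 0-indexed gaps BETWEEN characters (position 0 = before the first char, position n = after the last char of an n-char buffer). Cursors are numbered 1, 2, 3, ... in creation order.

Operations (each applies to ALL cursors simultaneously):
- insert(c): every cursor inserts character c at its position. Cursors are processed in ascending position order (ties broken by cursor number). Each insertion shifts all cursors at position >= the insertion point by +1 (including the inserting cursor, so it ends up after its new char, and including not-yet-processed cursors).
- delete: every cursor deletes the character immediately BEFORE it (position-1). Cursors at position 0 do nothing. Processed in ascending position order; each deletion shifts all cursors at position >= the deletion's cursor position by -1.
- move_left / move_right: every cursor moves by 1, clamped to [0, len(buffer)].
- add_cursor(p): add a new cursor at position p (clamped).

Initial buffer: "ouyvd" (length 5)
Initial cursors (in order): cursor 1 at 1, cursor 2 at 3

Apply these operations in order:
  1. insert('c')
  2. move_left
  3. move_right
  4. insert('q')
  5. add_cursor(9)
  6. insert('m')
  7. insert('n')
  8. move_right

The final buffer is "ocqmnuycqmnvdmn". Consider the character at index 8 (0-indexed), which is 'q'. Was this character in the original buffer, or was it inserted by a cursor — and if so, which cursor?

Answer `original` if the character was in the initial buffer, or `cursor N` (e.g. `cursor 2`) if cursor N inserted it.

Answer: cursor 2

Derivation:
After op 1 (insert('c')): buffer="ocuycvd" (len 7), cursors c1@2 c2@5, authorship .1..2..
After op 2 (move_left): buffer="ocuycvd" (len 7), cursors c1@1 c2@4, authorship .1..2..
After op 3 (move_right): buffer="ocuycvd" (len 7), cursors c1@2 c2@5, authorship .1..2..
After op 4 (insert('q')): buffer="ocquycqvd" (len 9), cursors c1@3 c2@7, authorship .11..22..
After op 5 (add_cursor(9)): buffer="ocquycqvd" (len 9), cursors c1@3 c2@7 c3@9, authorship .11..22..
After op 6 (insert('m')): buffer="ocqmuycqmvdm" (len 12), cursors c1@4 c2@9 c3@12, authorship .111..222..3
After op 7 (insert('n')): buffer="ocqmnuycqmnvdmn" (len 15), cursors c1@5 c2@11 c3@15, authorship .1111..2222..33
After op 8 (move_right): buffer="ocqmnuycqmnvdmn" (len 15), cursors c1@6 c2@12 c3@15, authorship .1111..2222..33
Authorship (.=original, N=cursor N): . 1 1 1 1 . . 2 2 2 2 . . 3 3
Index 8: author = 2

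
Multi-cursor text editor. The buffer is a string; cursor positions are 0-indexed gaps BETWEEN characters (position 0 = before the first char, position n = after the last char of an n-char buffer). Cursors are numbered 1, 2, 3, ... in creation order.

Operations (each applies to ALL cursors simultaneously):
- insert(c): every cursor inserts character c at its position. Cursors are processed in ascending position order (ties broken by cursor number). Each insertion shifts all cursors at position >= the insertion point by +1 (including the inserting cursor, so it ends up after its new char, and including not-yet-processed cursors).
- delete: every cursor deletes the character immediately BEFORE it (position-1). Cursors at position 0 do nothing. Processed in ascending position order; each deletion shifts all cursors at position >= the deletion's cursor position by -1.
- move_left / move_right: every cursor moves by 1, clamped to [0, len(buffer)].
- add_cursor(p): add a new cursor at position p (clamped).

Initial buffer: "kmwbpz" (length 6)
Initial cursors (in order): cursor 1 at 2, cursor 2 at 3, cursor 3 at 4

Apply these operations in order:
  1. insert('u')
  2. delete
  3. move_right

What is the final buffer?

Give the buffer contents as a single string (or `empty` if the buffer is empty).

After op 1 (insert('u')): buffer="kmuwubupz" (len 9), cursors c1@3 c2@5 c3@7, authorship ..1.2.3..
After op 2 (delete): buffer="kmwbpz" (len 6), cursors c1@2 c2@3 c3@4, authorship ......
After op 3 (move_right): buffer="kmwbpz" (len 6), cursors c1@3 c2@4 c3@5, authorship ......

Answer: kmwbpz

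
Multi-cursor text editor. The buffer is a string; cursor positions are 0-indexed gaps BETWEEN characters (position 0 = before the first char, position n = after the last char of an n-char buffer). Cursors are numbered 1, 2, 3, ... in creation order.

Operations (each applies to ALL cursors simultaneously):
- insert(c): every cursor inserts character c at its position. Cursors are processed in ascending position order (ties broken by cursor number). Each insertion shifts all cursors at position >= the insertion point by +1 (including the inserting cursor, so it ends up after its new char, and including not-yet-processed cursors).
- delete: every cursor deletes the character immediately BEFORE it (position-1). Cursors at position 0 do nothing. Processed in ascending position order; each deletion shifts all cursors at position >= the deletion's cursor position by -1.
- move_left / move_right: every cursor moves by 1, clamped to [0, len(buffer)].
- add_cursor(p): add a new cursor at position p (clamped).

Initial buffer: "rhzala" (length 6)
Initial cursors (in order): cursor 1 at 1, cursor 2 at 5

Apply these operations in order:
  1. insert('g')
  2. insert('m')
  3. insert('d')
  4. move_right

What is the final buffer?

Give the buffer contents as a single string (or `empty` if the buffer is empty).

After op 1 (insert('g')): buffer="rghzalga" (len 8), cursors c1@2 c2@7, authorship .1....2.
After op 2 (insert('m')): buffer="rgmhzalgma" (len 10), cursors c1@3 c2@9, authorship .11....22.
After op 3 (insert('d')): buffer="rgmdhzalgmda" (len 12), cursors c1@4 c2@11, authorship .111....222.
After op 4 (move_right): buffer="rgmdhzalgmda" (len 12), cursors c1@5 c2@12, authorship .111....222.

Answer: rgmdhzalgmda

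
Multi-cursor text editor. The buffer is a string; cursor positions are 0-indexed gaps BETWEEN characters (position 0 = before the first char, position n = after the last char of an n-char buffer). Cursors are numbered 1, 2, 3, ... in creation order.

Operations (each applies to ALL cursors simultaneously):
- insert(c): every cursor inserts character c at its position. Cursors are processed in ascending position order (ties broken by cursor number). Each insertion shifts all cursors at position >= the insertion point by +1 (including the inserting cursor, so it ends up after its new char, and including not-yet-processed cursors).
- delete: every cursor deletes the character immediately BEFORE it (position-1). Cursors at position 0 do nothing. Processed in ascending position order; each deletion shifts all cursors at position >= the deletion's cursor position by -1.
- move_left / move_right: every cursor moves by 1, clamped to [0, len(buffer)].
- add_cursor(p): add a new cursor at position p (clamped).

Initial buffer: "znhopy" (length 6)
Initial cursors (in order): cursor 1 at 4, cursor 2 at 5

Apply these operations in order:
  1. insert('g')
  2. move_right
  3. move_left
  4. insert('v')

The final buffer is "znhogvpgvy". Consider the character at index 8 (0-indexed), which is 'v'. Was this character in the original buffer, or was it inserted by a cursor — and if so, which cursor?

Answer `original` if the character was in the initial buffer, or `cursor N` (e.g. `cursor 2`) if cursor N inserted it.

After op 1 (insert('g')): buffer="znhogpgy" (len 8), cursors c1@5 c2@7, authorship ....1.2.
After op 2 (move_right): buffer="znhogpgy" (len 8), cursors c1@6 c2@8, authorship ....1.2.
After op 3 (move_left): buffer="znhogpgy" (len 8), cursors c1@5 c2@7, authorship ....1.2.
After op 4 (insert('v')): buffer="znhogvpgvy" (len 10), cursors c1@6 c2@9, authorship ....11.22.
Authorship (.=original, N=cursor N): . . . . 1 1 . 2 2 .
Index 8: author = 2

Answer: cursor 2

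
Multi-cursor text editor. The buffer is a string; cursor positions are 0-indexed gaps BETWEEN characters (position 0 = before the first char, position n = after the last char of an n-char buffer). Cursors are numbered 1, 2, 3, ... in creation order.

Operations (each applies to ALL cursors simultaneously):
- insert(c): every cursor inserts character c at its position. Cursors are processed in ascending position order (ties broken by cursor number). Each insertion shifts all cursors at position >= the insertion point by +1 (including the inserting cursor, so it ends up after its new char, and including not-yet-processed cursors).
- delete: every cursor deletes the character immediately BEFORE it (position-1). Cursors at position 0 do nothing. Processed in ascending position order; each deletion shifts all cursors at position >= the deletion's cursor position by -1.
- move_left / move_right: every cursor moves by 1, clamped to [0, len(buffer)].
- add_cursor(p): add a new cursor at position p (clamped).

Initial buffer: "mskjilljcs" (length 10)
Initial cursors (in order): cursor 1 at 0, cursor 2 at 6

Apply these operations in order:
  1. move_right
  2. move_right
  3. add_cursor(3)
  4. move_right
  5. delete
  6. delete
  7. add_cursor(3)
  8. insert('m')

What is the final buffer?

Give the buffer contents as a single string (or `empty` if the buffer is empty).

After op 1 (move_right): buffer="mskjilljcs" (len 10), cursors c1@1 c2@7, authorship ..........
After op 2 (move_right): buffer="mskjilljcs" (len 10), cursors c1@2 c2@8, authorship ..........
After op 3 (add_cursor(3)): buffer="mskjilljcs" (len 10), cursors c1@2 c3@3 c2@8, authorship ..........
After op 4 (move_right): buffer="mskjilljcs" (len 10), cursors c1@3 c3@4 c2@9, authorship ..........
After op 5 (delete): buffer="msilljs" (len 7), cursors c1@2 c3@2 c2@6, authorship .......
After op 6 (delete): buffer="ills" (len 4), cursors c1@0 c3@0 c2@3, authorship ....
After op 7 (add_cursor(3)): buffer="ills" (len 4), cursors c1@0 c3@0 c2@3 c4@3, authorship ....
After op 8 (insert('m')): buffer="mmillmms" (len 8), cursors c1@2 c3@2 c2@7 c4@7, authorship 13...24.

Answer: mmillmms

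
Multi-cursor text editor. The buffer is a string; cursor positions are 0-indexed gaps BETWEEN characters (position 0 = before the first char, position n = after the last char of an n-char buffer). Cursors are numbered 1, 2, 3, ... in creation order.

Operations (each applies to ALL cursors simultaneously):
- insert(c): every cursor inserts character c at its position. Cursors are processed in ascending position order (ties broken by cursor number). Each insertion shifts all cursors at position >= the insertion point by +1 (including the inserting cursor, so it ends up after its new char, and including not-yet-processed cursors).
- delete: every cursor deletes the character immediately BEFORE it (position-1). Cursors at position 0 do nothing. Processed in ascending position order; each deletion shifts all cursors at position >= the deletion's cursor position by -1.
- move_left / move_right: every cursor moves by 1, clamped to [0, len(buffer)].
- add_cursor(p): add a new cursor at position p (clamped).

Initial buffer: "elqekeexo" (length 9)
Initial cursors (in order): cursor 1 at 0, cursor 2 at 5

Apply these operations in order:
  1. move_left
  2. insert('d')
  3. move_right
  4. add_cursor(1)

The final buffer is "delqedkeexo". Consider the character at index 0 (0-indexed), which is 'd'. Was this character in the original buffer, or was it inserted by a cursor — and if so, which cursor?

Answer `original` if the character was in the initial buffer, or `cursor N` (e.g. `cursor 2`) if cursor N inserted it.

After op 1 (move_left): buffer="elqekeexo" (len 9), cursors c1@0 c2@4, authorship .........
After op 2 (insert('d')): buffer="delqedkeexo" (len 11), cursors c1@1 c2@6, authorship 1....2.....
After op 3 (move_right): buffer="delqedkeexo" (len 11), cursors c1@2 c2@7, authorship 1....2.....
After op 4 (add_cursor(1)): buffer="delqedkeexo" (len 11), cursors c3@1 c1@2 c2@7, authorship 1....2.....
Authorship (.=original, N=cursor N): 1 . . . . 2 . . . . .
Index 0: author = 1

Answer: cursor 1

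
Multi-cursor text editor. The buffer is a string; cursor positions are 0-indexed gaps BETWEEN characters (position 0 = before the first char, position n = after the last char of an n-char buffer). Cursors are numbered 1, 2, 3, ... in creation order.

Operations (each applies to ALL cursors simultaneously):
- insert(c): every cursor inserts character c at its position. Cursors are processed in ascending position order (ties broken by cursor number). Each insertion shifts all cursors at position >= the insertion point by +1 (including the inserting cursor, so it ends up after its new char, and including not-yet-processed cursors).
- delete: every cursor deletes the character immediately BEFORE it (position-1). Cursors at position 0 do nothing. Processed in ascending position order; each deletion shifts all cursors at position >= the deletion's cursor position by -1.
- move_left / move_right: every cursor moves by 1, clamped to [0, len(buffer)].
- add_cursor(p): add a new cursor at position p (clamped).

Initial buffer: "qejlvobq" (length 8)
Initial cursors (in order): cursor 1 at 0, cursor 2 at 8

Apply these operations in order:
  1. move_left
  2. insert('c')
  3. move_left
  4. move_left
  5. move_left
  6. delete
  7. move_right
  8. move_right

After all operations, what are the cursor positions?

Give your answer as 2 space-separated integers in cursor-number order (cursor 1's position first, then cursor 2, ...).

Answer: 2 7

Derivation:
After op 1 (move_left): buffer="qejlvobq" (len 8), cursors c1@0 c2@7, authorship ........
After op 2 (insert('c')): buffer="cqejlvobcq" (len 10), cursors c1@1 c2@9, authorship 1.......2.
After op 3 (move_left): buffer="cqejlvobcq" (len 10), cursors c1@0 c2@8, authorship 1.......2.
After op 4 (move_left): buffer="cqejlvobcq" (len 10), cursors c1@0 c2@7, authorship 1.......2.
After op 5 (move_left): buffer="cqejlvobcq" (len 10), cursors c1@0 c2@6, authorship 1.......2.
After op 6 (delete): buffer="cqejlobcq" (len 9), cursors c1@0 c2@5, authorship 1......2.
After op 7 (move_right): buffer="cqejlobcq" (len 9), cursors c1@1 c2@6, authorship 1......2.
After op 8 (move_right): buffer="cqejlobcq" (len 9), cursors c1@2 c2@7, authorship 1......2.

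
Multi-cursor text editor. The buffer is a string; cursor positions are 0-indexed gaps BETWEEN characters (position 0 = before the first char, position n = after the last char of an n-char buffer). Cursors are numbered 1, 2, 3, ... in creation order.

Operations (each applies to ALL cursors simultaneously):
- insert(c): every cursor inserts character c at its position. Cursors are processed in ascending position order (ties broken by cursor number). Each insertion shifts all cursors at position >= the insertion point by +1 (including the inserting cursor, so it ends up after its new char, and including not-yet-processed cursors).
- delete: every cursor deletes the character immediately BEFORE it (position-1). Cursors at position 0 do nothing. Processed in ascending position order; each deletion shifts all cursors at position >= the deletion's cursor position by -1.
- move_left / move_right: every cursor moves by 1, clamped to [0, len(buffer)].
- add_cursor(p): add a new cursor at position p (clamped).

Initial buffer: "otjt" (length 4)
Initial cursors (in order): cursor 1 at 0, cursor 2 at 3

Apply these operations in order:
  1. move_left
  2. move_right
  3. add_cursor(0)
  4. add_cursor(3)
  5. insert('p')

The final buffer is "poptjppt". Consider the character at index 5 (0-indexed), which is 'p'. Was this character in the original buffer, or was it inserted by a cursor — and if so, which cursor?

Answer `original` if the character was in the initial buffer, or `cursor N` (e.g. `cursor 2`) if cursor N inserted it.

After op 1 (move_left): buffer="otjt" (len 4), cursors c1@0 c2@2, authorship ....
After op 2 (move_right): buffer="otjt" (len 4), cursors c1@1 c2@3, authorship ....
After op 3 (add_cursor(0)): buffer="otjt" (len 4), cursors c3@0 c1@1 c2@3, authorship ....
After op 4 (add_cursor(3)): buffer="otjt" (len 4), cursors c3@0 c1@1 c2@3 c4@3, authorship ....
After op 5 (insert('p')): buffer="poptjppt" (len 8), cursors c3@1 c1@3 c2@7 c4@7, authorship 3.1..24.
Authorship (.=original, N=cursor N): 3 . 1 . . 2 4 .
Index 5: author = 2

Answer: cursor 2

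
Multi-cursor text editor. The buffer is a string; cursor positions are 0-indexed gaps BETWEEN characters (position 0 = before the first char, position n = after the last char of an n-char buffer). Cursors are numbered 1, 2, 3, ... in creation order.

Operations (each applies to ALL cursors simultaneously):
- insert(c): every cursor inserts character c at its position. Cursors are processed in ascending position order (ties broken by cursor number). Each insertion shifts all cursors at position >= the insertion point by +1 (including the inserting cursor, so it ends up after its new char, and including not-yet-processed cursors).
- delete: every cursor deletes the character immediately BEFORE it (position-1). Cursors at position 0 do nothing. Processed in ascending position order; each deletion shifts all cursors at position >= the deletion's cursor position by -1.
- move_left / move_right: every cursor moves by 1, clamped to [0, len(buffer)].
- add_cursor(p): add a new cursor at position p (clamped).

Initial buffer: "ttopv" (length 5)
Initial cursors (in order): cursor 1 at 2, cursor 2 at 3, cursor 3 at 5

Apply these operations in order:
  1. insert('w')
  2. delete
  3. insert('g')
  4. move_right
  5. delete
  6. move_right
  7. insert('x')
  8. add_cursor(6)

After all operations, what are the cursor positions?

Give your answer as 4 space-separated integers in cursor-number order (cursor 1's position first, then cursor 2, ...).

Answer: 5 8 8 6

Derivation:
After op 1 (insert('w')): buffer="ttwowpvw" (len 8), cursors c1@3 c2@5 c3@8, authorship ..1.2..3
After op 2 (delete): buffer="ttopv" (len 5), cursors c1@2 c2@3 c3@5, authorship .....
After op 3 (insert('g')): buffer="ttgogpvg" (len 8), cursors c1@3 c2@5 c3@8, authorship ..1.2..3
After op 4 (move_right): buffer="ttgogpvg" (len 8), cursors c1@4 c2@6 c3@8, authorship ..1.2..3
After op 5 (delete): buffer="ttggv" (len 5), cursors c1@3 c2@4 c3@5, authorship ..12.
After op 6 (move_right): buffer="ttggv" (len 5), cursors c1@4 c2@5 c3@5, authorship ..12.
After op 7 (insert('x')): buffer="ttggxvxx" (len 8), cursors c1@5 c2@8 c3@8, authorship ..121.23
After op 8 (add_cursor(6)): buffer="ttggxvxx" (len 8), cursors c1@5 c4@6 c2@8 c3@8, authorship ..121.23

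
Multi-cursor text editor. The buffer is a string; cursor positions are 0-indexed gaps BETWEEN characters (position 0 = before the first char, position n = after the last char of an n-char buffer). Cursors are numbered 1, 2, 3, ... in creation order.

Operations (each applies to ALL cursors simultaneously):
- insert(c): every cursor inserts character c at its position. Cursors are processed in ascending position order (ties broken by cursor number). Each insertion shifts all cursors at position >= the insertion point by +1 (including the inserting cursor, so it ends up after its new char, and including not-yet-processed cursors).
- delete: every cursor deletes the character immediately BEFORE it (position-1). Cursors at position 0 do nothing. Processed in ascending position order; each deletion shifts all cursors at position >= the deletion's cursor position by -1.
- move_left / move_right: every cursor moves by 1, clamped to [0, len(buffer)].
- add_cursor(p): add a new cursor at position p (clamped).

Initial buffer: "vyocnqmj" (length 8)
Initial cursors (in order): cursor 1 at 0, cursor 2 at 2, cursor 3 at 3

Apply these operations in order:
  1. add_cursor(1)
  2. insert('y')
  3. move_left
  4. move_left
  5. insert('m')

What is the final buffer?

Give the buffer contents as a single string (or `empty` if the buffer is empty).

After op 1 (add_cursor(1)): buffer="vyocnqmj" (len 8), cursors c1@0 c4@1 c2@2 c3@3, authorship ........
After op 2 (insert('y')): buffer="yvyyyoycnqmj" (len 12), cursors c1@1 c4@3 c2@5 c3@7, authorship 1.4.2.3.....
After op 3 (move_left): buffer="yvyyyoycnqmj" (len 12), cursors c1@0 c4@2 c2@4 c3@6, authorship 1.4.2.3.....
After op 4 (move_left): buffer="yvyyyoycnqmj" (len 12), cursors c1@0 c4@1 c2@3 c3@5, authorship 1.4.2.3.....
After op 5 (insert('m')): buffer="mymvymyymoycnqmj" (len 16), cursors c1@1 c4@3 c2@6 c3@9, authorship 114.42.23.3.....

Answer: mymvymyymoycnqmj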